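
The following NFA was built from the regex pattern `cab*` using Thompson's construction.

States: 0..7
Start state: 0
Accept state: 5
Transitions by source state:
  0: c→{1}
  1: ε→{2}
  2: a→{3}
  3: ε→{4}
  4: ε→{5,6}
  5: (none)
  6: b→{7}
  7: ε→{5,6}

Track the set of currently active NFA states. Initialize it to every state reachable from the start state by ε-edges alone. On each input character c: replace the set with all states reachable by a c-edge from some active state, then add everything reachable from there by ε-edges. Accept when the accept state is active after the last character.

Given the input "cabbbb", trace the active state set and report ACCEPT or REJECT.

S₀ = ε-closure({0}) = {0}
'c' @ 1: {1,2}
'a' @ 2: {3,4,5,6}  [accepting]
'b' @ 3: {5,6,7}  [accepting]
'b' @ 4: {5,6,7}  [accepting]
'b' @ 5: {5,6,7}  [accepting]
'b' @ 6: {5,6,7}  [accepting]
final: {5,6,7}; accept 5 in set

Answer: ACCEPT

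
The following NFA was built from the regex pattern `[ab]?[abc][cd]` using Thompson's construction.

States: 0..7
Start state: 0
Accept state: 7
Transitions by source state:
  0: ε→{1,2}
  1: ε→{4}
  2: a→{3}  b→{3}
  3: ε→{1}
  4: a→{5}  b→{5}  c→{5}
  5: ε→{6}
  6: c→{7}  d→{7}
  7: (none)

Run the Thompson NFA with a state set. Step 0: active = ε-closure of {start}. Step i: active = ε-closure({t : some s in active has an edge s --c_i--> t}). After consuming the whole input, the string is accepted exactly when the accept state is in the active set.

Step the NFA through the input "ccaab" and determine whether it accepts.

Answer: REJECT

Trace:
S₀ = ε-closure({0}) = {0,1,2,4}
'c' @ 1: {5,6}
'c' @ 2: {7}  (accept∈set)
'a' @ 3: {}  — dead — no transitions
rest 'ab' ignored (set empty)
after full input: {}  (accept=7 not in)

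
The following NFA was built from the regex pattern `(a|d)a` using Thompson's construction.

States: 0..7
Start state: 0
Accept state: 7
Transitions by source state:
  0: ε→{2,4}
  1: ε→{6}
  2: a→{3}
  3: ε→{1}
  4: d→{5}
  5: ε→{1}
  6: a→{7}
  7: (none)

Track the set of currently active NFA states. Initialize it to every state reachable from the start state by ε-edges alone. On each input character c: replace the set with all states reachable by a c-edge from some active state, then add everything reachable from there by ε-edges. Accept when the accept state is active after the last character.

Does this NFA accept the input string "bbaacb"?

start: ε-closure({0}) = {0,2,4}
'b' @ 1: {}  — state set empty
rest 'baacb' ignored (set empty)
end set {} — state 7 not in

Answer: REJECT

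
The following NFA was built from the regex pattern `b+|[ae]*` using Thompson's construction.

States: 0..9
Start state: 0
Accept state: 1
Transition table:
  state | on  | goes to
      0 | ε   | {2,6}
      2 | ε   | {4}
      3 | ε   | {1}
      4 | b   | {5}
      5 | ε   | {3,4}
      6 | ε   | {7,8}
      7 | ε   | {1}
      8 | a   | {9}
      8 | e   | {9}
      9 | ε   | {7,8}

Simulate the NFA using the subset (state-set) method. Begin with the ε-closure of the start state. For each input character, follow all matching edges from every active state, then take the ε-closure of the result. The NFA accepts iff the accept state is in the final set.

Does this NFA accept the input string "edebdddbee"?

Answer: REJECT

Derivation:
start: ε-closure({0}) = {0,1,2,4,6,7,8}
'e' @ 1: {1,7,8,9}  [accepting]
'd' @ 2: {}  — state set empty
rest 'ebdddbee' ignored (set empty)
end set {} — state 1 not in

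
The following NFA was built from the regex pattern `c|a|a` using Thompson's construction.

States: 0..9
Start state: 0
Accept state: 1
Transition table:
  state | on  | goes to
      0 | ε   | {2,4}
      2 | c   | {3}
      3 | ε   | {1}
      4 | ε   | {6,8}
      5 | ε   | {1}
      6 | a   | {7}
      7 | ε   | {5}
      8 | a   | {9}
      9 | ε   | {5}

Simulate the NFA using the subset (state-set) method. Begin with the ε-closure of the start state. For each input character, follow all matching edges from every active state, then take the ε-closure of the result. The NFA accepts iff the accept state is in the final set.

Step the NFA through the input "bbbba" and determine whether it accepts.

Answer: REJECT

Steps:
initial (ε-close {0}): {0,2,4,6,8}
'b' @ 1: {}  — state set empty
rest 'bbba' ignored (set empty)
end set {} — state 1 not in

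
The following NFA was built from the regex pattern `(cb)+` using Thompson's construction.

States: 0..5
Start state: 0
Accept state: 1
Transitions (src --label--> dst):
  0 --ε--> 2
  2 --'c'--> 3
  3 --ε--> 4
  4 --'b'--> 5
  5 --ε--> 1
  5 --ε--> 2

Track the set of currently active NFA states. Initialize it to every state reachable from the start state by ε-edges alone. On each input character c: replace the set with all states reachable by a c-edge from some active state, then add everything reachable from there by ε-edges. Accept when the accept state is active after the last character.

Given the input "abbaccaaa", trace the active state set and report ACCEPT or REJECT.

S₀ = ε-closure({0}) = {0,2}
'a' @ 1: {}  — dead — no transitions
rest 'bbaccaaa' ignored (set empty)
after full input: {}  (accept=1 not in)

Answer: REJECT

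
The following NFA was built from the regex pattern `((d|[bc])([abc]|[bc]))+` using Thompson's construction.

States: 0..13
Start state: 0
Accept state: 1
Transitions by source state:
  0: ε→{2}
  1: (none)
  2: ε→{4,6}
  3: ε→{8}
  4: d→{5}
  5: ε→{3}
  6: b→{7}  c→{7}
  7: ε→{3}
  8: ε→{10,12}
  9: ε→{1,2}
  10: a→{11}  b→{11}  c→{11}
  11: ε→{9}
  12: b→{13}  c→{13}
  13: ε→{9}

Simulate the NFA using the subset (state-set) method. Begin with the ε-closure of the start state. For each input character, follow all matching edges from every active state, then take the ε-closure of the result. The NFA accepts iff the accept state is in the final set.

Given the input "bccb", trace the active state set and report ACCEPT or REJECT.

initial (ε-close {0}): {0,2,4,6}
'b' @ 1: {3,7,8,10,12}
'c' @ 2: {1,2,4,6,9,11,13}  (accept∈set)
'c' @ 3: {3,7,8,10,12}
'b' @ 4: {1,2,4,6,9,11,13}  (accept∈set)
after full input: {1,2,4,6,9,11,13}  (accept=1 in)

Answer: ACCEPT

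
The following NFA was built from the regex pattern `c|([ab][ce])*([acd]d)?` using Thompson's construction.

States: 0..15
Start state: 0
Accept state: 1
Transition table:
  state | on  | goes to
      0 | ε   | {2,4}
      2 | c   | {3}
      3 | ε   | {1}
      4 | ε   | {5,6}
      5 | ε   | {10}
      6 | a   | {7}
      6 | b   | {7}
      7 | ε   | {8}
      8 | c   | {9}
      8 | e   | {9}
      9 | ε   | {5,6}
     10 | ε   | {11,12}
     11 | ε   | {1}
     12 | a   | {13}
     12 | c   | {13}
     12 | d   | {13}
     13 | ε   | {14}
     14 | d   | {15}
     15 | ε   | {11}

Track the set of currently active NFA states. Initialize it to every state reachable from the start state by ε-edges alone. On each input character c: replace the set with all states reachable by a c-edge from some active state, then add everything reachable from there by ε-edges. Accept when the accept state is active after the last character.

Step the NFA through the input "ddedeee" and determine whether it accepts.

initial (ε-close {0}): {0,1,2,4,5,6,10,11,12}
'd' @ 1: {13,14}
'd' @ 2: {1,11,15}  ✓accept
'e' @ 3: {}  — no active states
rest 'deee' ignored (set empty)
final: {}; accept 1 not in set

Answer: REJECT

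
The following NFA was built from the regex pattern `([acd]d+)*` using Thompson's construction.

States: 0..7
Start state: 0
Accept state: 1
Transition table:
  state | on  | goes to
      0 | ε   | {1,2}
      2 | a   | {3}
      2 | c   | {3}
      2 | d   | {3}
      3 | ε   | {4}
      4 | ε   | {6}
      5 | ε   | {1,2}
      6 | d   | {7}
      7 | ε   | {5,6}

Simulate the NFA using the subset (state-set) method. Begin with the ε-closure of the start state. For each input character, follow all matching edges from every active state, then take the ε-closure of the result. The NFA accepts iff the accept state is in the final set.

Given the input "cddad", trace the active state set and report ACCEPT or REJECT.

Answer: ACCEPT

Derivation:
S₀ = ε-closure({0}) = {0,1,2}
'c' @ 1: {3,4,6}
'd' @ 2: {1,2,5,6,7}  ✓accept
'd' @ 3: {1,2,3,4,5,6,7}  ✓accept
'a' @ 4: {3,4,6}
'd' @ 5: {1,2,5,6,7}  ✓accept
final: {1,2,5,6,7}; accept 1 in set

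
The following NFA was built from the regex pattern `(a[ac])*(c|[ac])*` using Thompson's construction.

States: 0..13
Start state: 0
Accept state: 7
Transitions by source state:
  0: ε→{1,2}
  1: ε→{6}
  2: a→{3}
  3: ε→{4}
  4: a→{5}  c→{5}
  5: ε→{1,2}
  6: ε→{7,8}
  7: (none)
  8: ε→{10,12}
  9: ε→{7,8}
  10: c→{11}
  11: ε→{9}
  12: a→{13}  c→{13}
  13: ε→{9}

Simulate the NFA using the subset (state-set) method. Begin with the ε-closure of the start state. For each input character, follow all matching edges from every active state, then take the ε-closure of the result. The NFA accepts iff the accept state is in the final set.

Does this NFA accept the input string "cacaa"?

Answer: ACCEPT

Steps:
S₀ = ε-closure({0}) = {0,1,2,6,7,8,10,12}
'c' @ 1: {7,8,9,10,11,12,13}  [accepting]
'a' @ 2: {7,8,9,10,12,13}  [accepting]
'c' @ 3: {7,8,9,10,11,12,13}  [accepting]
'a' @ 4: {7,8,9,10,12,13}  [accepting]
'a' @ 5: {7,8,9,10,12,13}  [accepting]
end set {7,8,9,10,12,13} — state 7 in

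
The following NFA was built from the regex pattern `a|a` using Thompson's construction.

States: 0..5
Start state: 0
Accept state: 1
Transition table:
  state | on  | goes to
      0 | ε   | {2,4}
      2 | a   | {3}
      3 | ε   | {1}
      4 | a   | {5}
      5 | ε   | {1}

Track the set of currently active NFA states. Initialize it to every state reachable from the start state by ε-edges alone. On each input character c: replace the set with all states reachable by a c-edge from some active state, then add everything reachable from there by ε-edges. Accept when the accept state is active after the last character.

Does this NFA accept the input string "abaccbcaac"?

start: ε-closure({0}) = {0,2,4}
'a' @ 1: {1,3,5}  ✓accept
'b' @ 2: {}  — no active states
rest 'accbcaac' ignored (set empty)
final: {}; accept 1 not in set

Answer: REJECT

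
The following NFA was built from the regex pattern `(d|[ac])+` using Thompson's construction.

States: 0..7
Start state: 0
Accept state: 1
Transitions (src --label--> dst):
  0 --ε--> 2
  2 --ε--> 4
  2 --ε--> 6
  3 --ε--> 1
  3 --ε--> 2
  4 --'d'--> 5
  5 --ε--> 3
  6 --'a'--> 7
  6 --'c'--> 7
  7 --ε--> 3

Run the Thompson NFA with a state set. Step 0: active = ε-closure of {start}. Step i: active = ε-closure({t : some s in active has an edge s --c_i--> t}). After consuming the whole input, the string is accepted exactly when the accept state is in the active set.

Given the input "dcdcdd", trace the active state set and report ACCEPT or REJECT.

start: ε-closure({0}) = {0,2,4,6}
'd' @ 1: {1,2,3,4,5,6}  [accepting]
'c' @ 2: {1,2,3,4,6,7}  [accepting]
'd' @ 3: {1,2,3,4,5,6}  [accepting]
'c' @ 4: {1,2,3,4,6,7}  [accepting]
'd' @ 5: {1,2,3,4,5,6}  [accepting]
'd' @ 6: {1,2,3,4,5,6}  [accepting]
after full input: {1,2,3,4,5,6}  (accept=1 in)

Answer: ACCEPT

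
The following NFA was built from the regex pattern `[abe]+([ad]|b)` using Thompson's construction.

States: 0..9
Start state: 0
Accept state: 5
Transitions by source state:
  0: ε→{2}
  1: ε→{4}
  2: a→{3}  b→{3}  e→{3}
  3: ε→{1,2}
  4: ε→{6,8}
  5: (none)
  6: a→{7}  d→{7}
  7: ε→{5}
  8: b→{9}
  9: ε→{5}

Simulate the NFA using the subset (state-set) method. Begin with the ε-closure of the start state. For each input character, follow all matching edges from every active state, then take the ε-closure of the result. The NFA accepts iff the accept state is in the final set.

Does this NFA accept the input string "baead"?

Answer: ACCEPT

Trace:
S₀ = ε-closure({0}) = {0,2}
'b' @ 1: {1,2,3,4,6,8}
'a' @ 2: {1,2,3,4,5,6,7,8}  [accepting]
'e' @ 3: {1,2,3,4,6,8}
'a' @ 4: {1,2,3,4,5,6,7,8}  [accepting]
'd' @ 5: {5,7}  [accepting]
after full input: {5,7}  (accept=5 in)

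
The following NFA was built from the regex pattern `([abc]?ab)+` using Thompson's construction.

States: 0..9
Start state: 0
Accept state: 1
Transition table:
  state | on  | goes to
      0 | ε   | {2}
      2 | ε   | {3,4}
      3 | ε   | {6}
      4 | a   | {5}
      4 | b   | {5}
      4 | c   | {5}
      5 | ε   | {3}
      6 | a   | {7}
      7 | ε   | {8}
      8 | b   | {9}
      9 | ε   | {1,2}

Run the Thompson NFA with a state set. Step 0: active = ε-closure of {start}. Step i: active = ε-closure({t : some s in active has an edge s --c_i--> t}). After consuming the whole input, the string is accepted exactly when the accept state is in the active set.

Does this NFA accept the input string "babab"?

S₀ = ε-closure({0}) = {0,2,3,4,6}
'b' @ 1: {3,5,6}
'a' @ 2: {7,8}
'b' @ 3: {1,2,3,4,6,9}  [accepting]
'a' @ 4: {3,5,6,7,8}
'b' @ 5: {1,2,3,4,6,9}  [accepting]
after full input: {1,2,3,4,6,9}  (accept=1 in)

Answer: ACCEPT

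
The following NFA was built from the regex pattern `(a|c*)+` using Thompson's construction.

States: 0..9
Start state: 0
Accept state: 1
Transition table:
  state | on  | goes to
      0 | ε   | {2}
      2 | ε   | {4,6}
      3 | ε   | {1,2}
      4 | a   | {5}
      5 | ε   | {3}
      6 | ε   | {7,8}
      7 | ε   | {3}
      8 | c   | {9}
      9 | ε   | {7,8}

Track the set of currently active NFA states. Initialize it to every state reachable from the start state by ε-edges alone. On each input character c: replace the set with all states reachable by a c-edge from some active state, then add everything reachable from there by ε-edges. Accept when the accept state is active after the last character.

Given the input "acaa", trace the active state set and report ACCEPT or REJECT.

initial (ε-close {0}): {0,1,2,3,4,6,7,8}
'a' @ 1: {1,2,3,4,5,6,7,8}  (accept∈set)
'c' @ 2: {1,2,3,4,6,7,8,9}  (accept∈set)
'a' @ 3: {1,2,3,4,5,6,7,8}  (accept∈set)
'a' @ 4: {1,2,3,4,5,6,7,8}  (accept∈set)
end set {1,2,3,4,5,6,7,8} — state 1 in

Answer: ACCEPT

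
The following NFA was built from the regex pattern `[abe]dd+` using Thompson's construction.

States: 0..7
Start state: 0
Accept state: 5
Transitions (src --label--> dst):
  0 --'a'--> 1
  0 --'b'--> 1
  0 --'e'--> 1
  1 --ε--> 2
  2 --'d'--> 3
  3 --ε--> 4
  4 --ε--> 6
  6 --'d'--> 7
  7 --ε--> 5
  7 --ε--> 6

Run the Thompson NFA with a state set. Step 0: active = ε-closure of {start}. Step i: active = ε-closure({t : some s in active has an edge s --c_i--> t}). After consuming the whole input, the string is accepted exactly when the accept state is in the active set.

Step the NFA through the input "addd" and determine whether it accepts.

Answer: ACCEPT

Derivation:
initial (ε-close {0}): {0}
'a' @ 1: {1,2}
'd' @ 2: {3,4,6}
'd' @ 3: {5,6,7}  ✓accept
'd' @ 4: {5,6,7}  ✓accept
end set {5,6,7} — state 5 in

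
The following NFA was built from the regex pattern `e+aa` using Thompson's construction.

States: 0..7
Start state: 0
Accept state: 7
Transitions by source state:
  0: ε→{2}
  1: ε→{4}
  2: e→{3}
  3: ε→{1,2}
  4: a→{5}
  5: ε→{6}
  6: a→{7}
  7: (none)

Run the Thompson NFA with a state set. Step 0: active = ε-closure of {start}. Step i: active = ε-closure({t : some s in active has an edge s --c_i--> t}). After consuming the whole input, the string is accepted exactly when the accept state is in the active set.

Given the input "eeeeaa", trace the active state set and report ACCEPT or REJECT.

initial (ε-close {0}): {0,2}
'e' @ 1: {1,2,3,4}
'e' @ 2: {1,2,3,4}
'e' @ 3: {1,2,3,4}
'e' @ 4: {1,2,3,4}
'a' @ 5: {5,6}
'a' @ 6: {7}  ✓accept
end set {7} — state 7 in

Answer: ACCEPT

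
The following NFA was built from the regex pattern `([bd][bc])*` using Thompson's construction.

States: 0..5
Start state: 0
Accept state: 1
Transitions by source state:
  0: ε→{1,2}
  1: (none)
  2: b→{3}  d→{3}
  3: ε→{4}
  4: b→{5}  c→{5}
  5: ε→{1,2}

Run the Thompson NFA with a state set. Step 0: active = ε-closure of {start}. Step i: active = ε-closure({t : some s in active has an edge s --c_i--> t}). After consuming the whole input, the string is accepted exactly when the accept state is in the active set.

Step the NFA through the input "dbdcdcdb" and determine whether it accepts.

Answer: ACCEPT

Steps:
start: ε-closure({0}) = {0,1,2}
'd' @ 1: {3,4}
'b' @ 2: {1,2,5}  ✓accept
'd' @ 3: {3,4}
'c' @ 4: {1,2,5}  ✓accept
'd' @ 5: {3,4}
'c' @ 6: {1,2,5}  ✓accept
'd' @ 7: {3,4}
'b' @ 8: {1,2,5}  ✓accept
final: {1,2,5}; accept 1 in set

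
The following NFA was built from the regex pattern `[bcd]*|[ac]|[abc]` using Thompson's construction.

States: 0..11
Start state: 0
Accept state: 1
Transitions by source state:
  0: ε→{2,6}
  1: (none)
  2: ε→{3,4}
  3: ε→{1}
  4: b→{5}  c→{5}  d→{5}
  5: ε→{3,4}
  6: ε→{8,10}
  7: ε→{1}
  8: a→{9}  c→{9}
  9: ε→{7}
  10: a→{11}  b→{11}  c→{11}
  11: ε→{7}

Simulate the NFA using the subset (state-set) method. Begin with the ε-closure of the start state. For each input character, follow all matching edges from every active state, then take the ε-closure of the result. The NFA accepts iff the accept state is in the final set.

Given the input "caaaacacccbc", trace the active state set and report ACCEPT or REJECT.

initial (ε-close {0}): {0,1,2,3,4,6,8,10}
'c' @ 1: {1,3,4,5,7,9,11}  ✓accept
'a' @ 2: {}  — dead — no transitions
rest 'aaacacccbc' ignored (set empty)
end set {} — state 1 not in

Answer: REJECT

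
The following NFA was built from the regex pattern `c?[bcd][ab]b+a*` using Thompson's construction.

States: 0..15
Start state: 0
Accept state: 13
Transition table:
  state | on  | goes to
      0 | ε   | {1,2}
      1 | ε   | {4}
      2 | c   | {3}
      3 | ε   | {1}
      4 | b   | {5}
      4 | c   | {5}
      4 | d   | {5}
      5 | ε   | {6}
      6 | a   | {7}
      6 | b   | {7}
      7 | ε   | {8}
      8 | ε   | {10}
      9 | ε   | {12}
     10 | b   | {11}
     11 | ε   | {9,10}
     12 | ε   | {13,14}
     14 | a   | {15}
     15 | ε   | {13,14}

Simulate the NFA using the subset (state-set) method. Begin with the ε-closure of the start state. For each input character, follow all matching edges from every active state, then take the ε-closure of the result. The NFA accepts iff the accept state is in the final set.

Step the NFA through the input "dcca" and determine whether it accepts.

initial (ε-close {0}): {0,1,2,4}
'd' @ 1: {5,6}
'c' @ 2: {}  — no active states
rest 'ca' ignored (set empty)
after full input: {}  (accept=13 not in)

Answer: REJECT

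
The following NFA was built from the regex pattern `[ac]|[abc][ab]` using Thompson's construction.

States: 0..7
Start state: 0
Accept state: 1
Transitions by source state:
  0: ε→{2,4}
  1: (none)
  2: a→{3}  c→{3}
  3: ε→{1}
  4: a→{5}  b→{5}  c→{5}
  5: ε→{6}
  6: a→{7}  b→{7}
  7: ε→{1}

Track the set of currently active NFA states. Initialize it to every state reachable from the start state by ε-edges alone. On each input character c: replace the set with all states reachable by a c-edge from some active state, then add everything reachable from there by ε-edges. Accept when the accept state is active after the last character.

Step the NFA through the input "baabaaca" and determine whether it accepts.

S₀ = ε-closure({0}) = {0,2,4}
'b' @ 1: {5,6}
'a' @ 2: {1,7}  ✓accept
'a' @ 3: {}  — dead — no transitions
rest 'baaca' ignored (set empty)
after full input: {}  (accept=1 not in)

Answer: REJECT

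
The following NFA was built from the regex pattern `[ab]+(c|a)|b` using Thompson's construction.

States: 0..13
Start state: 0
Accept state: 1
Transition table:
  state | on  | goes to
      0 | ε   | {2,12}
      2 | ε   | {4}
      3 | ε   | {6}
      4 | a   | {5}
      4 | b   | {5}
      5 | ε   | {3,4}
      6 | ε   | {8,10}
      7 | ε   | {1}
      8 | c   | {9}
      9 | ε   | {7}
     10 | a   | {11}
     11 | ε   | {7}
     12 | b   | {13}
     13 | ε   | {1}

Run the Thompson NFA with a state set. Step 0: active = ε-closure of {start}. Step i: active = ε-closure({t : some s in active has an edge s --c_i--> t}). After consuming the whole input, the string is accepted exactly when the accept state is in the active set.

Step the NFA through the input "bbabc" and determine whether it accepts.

Answer: ACCEPT

Trace:
S₀ = ε-closure({0}) = {0,2,4,12}
'b' @ 1: {1,3,4,5,6,8,10,13}  (accept∈set)
'b' @ 2: {3,4,5,6,8,10}
'a' @ 3: {1,3,4,5,6,7,8,10,11}  (accept∈set)
'b' @ 4: {3,4,5,6,8,10}
'c' @ 5: {1,7,9}  (accept∈set)
final: {1,7,9}; accept 1 in set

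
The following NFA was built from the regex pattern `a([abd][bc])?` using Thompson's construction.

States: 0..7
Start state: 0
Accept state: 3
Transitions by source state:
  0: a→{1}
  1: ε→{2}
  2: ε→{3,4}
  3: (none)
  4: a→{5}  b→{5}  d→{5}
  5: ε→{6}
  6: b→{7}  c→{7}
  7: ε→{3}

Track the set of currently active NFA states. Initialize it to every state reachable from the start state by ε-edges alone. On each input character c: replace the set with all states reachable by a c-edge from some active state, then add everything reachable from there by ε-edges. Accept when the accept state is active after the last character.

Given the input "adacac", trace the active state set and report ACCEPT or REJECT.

Answer: REJECT

Trace:
start: ε-closure({0}) = {0}
'a' @ 1: {1,2,3,4}  [accepting]
'd' @ 2: {5,6}
'a' @ 3: {}  — no active states
rest 'cac' ignored (set empty)
end set {} — state 3 not in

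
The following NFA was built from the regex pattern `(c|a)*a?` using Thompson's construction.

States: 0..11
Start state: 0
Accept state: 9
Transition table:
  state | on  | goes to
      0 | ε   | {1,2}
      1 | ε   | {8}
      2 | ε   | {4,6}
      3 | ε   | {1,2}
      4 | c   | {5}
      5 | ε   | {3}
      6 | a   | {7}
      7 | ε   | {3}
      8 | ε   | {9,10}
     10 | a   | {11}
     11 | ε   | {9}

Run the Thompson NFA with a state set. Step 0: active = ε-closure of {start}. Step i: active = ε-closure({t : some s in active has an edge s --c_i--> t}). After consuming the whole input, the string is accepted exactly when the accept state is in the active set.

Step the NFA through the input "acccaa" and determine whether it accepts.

Answer: ACCEPT

Steps:
start: ε-closure({0}) = {0,1,2,4,6,8,9,10}
'a' @ 1: {1,2,3,4,6,7,8,9,10,11}  ✓accept
'c' @ 2: {1,2,3,4,5,6,8,9,10}  ✓accept
'c' @ 3: {1,2,3,4,5,6,8,9,10}  ✓accept
'c' @ 4: {1,2,3,4,5,6,8,9,10}  ✓accept
'a' @ 5: {1,2,3,4,6,7,8,9,10,11}  ✓accept
'a' @ 6: {1,2,3,4,6,7,8,9,10,11}  ✓accept
end set {1,2,3,4,6,7,8,9,10,11} — state 9 in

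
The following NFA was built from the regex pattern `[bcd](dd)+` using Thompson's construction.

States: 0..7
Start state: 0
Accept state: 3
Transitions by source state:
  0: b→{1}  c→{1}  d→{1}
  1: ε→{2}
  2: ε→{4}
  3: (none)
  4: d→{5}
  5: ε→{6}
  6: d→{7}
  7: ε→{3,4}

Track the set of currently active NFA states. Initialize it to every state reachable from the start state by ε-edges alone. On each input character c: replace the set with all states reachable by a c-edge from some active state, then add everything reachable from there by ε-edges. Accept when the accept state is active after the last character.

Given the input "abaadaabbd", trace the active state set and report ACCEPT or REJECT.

start: ε-closure({0}) = {0}
'a' @ 1: {}  — no active states
rest 'baadaabbd' ignored (set empty)
end set {} — state 3 not in

Answer: REJECT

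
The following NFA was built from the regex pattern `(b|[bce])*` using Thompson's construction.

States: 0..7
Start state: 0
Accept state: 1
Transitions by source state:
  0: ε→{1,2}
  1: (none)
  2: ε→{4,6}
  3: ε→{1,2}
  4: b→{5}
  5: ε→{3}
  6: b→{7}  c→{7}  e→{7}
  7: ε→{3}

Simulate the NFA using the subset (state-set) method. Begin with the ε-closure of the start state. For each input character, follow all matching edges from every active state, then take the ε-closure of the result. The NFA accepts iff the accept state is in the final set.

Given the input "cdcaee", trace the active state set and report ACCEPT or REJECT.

Answer: REJECT

Trace:
start: ε-closure({0}) = {0,1,2,4,6}
'c' @ 1: {1,2,3,4,6,7}  [accepting]
'd' @ 2: {}  — state set empty
rest 'caee' ignored (set empty)
final: {}; accept 1 not in set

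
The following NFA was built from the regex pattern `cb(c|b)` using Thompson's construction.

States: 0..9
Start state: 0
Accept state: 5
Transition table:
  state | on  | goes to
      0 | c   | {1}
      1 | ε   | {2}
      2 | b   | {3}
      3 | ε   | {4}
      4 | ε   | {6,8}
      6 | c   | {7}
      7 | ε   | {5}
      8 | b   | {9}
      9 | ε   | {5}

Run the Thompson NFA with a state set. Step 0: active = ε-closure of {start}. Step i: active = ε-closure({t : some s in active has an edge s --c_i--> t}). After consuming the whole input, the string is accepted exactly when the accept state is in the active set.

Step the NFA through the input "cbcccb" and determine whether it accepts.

Answer: REJECT

Derivation:
start: ε-closure({0}) = {0}
'c' @ 1: {1,2}
'b' @ 2: {3,4,6,8}
'c' @ 3: {5,7}  (accept∈set)
'c' @ 4: {}  — no active states
rest 'cb' ignored (set empty)
after full input: {}  (accept=5 not in)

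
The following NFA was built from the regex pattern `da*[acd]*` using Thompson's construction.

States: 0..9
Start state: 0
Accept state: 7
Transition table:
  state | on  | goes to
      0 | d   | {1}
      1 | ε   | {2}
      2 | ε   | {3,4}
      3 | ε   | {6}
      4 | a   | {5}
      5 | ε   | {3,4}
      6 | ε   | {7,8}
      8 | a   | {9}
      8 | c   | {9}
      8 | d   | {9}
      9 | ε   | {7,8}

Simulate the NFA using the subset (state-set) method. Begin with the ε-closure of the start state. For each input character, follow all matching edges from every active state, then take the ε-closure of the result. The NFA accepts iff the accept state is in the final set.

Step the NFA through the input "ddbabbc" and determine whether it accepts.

initial (ε-close {0}): {0}
'd' @ 1: {1,2,3,4,6,7,8}  (accept∈set)
'd' @ 2: {7,8,9}  (accept∈set)
'b' @ 3: {}  — no active states
rest 'abbc' ignored (set empty)
after full input: {}  (accept=7 not in)

Answer: REJECT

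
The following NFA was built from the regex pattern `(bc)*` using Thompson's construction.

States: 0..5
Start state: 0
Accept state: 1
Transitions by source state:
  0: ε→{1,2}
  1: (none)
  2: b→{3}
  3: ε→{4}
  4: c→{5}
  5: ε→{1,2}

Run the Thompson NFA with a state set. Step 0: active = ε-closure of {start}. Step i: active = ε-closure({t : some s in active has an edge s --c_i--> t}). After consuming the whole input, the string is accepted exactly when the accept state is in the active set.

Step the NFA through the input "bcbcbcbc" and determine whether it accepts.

Answer: ACCEPT

Trace:
S₀ = ε-closure({0}) = {0,1,2}
'b' @ 1: {3,4}
'c' @ 2: {1,2,5}  [accepting]
'b' @ 3: {3,4}
'c' @ 4: {1,2,5}  [accepting]
'b' @ 5: {3,4}
'c' @ 6: {1,2,5}  [accepting]
'b' @ 7: {3,4}
'c' @ 8: {1,2,5}  [accepting]
final: {1,2,5}; accept 1 in set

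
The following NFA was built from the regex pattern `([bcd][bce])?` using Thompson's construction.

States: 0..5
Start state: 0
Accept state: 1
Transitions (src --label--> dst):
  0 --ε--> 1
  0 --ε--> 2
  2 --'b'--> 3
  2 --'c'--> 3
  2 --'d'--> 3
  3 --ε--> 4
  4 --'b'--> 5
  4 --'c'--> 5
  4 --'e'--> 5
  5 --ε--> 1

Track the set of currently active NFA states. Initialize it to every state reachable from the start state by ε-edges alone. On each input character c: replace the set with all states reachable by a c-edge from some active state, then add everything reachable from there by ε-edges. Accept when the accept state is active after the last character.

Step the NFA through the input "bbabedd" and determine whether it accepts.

initial (ε-close {0}): {0,1,2}
'b' @ 1: {3,4}
'b' @ 2: {1,5}  (accept∈set)
'a' @ 3: {}  — state set empty
rest 'bedd' ignored (set empty)
end set {} — state 1 not in

Answer: REJECT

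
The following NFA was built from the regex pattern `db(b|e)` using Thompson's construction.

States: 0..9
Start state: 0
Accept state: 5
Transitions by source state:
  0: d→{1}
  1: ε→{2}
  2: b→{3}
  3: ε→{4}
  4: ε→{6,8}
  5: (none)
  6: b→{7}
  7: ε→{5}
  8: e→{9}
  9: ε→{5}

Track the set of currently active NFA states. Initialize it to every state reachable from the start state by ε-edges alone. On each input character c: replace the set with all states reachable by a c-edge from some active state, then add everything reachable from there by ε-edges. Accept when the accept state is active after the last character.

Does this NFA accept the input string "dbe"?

initial (ε-close {0}): {0}
'd' @ 1: {1,2}
'b' @ 2: {3,4,6,8}
'e' @ 3: {5,9}  [accepting]
final: {5,9}; accept 5 in set

Answer: ACCEPT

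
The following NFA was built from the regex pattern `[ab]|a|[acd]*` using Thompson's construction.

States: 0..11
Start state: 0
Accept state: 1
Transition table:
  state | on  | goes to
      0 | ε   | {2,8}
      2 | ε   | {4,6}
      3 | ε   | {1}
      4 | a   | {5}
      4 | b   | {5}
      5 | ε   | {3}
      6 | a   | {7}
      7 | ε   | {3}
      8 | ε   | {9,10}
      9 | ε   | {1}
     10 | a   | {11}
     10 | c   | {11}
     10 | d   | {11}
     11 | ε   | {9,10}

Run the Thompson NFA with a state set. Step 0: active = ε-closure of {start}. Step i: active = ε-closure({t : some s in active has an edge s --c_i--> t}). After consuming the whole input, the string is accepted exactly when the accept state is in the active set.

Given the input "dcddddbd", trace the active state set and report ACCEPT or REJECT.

Answer: REJECT

Trace:
S₀ = ε-closure({0}) = {0,1,2,4,6,8,9,10}
'd' @ 1: {1,9,10,11}  ✓accept
'c' @ 2: {1,9,10,11}  ✓accept
'd' @ 3: {1,9,10,11}  ✓accept
'd' @ 4: {1,9,10,11}  ✓accept
'd' @ 5: {1,9,10,11}  ✓accept
'd' @ 6: {1,9,10,11}  ✓accept
'b' @ 7: {}  — dead — no transitions
rest 'd' ignored (set empty)
end set {} — state 1 not in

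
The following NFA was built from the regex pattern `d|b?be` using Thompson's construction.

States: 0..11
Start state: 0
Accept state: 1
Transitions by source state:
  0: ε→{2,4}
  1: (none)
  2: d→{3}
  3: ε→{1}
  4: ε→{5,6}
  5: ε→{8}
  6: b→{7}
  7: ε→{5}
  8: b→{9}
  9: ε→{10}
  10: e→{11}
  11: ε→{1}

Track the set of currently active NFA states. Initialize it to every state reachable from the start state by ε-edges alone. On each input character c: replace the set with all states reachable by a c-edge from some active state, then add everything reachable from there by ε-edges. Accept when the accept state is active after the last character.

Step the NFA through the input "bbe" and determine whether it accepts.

Answer: ACCEPT

Steps:
S₀ = ε-closure({0}) = {0,2,4,5,6,8}
'b' @ 1: {5,7,8,9,10}
'b' @ 2: {9,10}
'e' @ 3: {1,11}  (accept∈set)
end set {1,11} — state 1 in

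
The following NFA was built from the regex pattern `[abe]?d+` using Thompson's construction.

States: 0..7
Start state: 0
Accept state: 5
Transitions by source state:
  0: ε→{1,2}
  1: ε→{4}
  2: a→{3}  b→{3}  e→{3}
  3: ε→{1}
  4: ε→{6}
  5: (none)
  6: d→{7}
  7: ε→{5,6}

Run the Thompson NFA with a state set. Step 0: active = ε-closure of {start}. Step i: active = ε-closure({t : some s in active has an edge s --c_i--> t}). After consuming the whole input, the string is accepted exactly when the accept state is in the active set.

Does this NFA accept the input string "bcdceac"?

Answer: REJECT

Derivation:
initial (ε-close {0}): {0,1,2,4,6}
'b' @ 1: {1,3,4,6}
'c' @ 2: {}  — state set empty
rest 'dceac' ignored (set empty)
end set {} — state 5 not in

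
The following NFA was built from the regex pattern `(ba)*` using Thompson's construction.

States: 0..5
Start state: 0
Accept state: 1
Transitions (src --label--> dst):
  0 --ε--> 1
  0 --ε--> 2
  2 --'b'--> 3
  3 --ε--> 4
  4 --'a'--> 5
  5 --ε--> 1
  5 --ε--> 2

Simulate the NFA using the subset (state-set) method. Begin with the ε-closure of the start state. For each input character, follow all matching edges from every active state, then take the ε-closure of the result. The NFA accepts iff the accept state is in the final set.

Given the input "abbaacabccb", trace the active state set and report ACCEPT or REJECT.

Answer: REJECT

Derivation:
start: ε-closure({0}) = {0,1,2}
'a' @ 1: {}  — no active states
rest 'bbaacabccb' ignored (set empty)
after full input: {}  (accept=1 not in)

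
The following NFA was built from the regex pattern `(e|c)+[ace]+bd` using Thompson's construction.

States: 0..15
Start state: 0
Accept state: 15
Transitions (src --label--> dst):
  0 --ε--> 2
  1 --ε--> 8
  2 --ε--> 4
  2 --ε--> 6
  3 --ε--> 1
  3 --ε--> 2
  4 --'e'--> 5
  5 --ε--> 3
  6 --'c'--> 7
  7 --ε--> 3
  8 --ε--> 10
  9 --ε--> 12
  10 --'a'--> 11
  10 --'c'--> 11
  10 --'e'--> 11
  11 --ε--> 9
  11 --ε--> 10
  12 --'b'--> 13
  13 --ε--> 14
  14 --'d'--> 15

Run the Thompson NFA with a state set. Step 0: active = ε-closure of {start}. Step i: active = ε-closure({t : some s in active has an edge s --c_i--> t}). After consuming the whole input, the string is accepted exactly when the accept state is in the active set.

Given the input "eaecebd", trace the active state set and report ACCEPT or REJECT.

S₀ = ε-closure({0}) = {0,2,4,6}
'e' @ 1: {1,2,3,4,5,6,8,10}
'a' @ 2: {9,10,11,12}
'e' @ 3: {9,10,11,12}
'c' @ 4: {9,10,11,12}
'e' @ 5: {9,10,11,12}
'b' @ 6: {13,14}
'd' @ 7: {15}  ✓accept
end set {15} — state 15 in

Answer: ACCEPT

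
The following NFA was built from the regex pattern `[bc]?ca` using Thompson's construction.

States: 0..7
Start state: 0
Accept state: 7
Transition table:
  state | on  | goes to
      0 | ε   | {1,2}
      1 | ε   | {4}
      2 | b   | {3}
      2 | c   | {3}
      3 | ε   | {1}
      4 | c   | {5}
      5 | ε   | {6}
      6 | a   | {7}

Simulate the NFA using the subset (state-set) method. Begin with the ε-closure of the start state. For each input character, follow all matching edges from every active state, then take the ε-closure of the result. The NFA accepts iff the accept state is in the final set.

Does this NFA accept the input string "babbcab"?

Answer: REJECT

Trace:
S₀ = ε-closure({0}) = {0,1,2,4}
'b' @ 1: {1,3,4}
'a' @ 2: {}  — no active states
rest 'bbcab' ignored (set empty)
end set {} — state 7 not in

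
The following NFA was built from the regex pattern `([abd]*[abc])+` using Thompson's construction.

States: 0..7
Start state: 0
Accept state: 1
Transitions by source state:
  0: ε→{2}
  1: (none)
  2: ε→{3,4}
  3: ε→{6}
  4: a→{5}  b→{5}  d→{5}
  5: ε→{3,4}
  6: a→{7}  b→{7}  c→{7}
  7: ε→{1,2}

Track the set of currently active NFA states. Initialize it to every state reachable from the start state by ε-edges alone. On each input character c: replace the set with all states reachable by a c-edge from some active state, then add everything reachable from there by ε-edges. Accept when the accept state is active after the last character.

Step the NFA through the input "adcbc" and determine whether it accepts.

Answer: ACCEPT

Trace:
start: ε-closure({0}) = {0,2,3,4,6}
'a' @ 1: {1,2,3,4,5,6,7}  [accepting]
'd' @ 2: {3,4,5,6}
'c' @ 3: {1,2,3,4,6,7}  [accepting]
'b' @ 4: {1,2,3,4,5,6,7}  [accepting]
'c' @ 5: {1,2,3,4,6,7}  [accepting]
end set {1,2,3,4,6,7} — state 1 in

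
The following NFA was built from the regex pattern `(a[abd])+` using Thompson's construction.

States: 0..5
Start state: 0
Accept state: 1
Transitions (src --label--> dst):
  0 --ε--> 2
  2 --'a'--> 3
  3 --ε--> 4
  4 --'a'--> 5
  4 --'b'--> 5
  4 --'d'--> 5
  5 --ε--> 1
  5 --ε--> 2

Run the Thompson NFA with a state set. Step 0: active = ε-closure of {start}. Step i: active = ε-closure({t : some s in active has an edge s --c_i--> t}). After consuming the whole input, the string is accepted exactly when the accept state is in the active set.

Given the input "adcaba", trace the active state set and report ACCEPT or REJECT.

Answer: REJECT

Derivation:
S₀ = ε-closure({0}) = {0,2}
'a' @ 1: {3,4}
'd' @ 2: {1,2,5}  [accepting]
'c' @ 3: {}  — no active states
rest 'aba' ignored (set empty)
final: {}; accept 1 not in set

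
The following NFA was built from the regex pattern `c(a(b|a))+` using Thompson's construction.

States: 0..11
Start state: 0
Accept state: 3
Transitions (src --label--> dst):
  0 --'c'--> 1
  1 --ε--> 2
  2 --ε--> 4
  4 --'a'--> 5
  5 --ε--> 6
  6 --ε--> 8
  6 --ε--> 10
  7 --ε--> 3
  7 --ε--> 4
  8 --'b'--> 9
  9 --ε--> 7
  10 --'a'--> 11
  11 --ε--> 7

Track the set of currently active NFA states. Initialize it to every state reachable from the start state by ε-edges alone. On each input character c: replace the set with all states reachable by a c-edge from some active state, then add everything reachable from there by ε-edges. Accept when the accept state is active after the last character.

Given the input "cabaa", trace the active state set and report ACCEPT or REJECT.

S₀ = ε-closure({0}) = {0}
'c' @ 1: {1,2,4}
'a' @ 2: {5,6,8,10}
'b' @ 3: {3,4,7,9}  ✓accept
'a' @ 4: {5,6,8,10}
'a' @ 5: {3,4,7,11}  ✓accept
after full input: {3,4,7,11}  (accept=3 in)

Answer: ACCEPT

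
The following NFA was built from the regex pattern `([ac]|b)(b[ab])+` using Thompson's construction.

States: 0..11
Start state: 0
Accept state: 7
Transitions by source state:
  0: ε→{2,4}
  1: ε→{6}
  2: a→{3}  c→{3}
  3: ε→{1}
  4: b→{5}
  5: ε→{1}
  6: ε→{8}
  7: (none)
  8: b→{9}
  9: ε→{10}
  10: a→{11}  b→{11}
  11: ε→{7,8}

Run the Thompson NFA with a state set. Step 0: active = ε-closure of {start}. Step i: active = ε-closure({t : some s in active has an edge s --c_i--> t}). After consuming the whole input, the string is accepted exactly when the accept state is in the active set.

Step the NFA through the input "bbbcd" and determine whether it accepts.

start: ε-closure({0}) = {0,2,4}
'b' @ 1: {1,5,6,8}
'b' @ 2: {9,10}
'b' @ 3: {7,8,11}  ✓accept
'c' @ 4: {}  — state set empty
rest 'd' ignored (set empty)
end set {} — state 7 not in

Answer: REJECT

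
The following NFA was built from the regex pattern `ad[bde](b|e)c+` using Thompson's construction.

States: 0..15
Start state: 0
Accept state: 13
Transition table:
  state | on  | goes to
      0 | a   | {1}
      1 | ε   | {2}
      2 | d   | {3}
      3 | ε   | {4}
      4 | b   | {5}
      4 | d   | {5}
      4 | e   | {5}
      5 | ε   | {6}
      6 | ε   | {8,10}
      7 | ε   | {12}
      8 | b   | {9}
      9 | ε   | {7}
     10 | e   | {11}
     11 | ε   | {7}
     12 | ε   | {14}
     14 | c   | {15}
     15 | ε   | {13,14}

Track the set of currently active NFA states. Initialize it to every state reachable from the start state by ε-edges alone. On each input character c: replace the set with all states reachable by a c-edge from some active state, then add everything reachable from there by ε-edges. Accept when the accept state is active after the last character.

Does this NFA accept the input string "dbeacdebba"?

Answer: REJECT

Trace:
S₀ = ε-closure({0}) = {0}
'd' @ 1: {}  — state set empty
rest 'beacdebba' ignored (set empty)
after full input: {}  (accept=13 not in)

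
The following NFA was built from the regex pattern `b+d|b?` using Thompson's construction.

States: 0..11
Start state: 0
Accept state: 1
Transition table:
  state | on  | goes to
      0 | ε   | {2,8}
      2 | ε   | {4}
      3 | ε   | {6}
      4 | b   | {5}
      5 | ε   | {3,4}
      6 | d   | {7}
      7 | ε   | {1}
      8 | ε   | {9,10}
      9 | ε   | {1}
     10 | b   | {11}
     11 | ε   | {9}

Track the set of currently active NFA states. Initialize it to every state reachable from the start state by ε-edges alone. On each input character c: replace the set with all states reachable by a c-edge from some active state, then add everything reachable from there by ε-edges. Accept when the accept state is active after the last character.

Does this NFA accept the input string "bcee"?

initial (ε-close {0}): {0,1,2,4,8,9,10}
'b' @ 1: {1,3,4,5,6,9,11}  ✓accept
'c' @ 2: {}  — no active states
rest 'ee' ignored (set empty)
end set {} — state 1 not in

Answer: REJECT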